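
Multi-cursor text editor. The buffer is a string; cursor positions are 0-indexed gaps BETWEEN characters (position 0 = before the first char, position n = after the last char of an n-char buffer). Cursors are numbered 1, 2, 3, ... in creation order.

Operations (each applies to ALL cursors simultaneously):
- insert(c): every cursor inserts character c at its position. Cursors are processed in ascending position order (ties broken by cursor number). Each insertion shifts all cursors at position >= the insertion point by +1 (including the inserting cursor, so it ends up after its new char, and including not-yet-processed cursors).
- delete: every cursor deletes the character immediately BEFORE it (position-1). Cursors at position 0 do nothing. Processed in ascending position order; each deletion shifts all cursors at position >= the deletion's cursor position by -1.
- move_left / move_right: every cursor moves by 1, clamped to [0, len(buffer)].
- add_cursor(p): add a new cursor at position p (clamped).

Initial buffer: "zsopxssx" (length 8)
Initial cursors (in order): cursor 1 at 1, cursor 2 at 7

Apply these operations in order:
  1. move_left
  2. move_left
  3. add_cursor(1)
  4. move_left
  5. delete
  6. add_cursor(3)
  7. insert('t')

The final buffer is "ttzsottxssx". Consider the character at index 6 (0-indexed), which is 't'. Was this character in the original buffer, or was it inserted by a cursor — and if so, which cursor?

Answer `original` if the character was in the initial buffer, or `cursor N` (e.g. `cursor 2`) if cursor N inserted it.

Answer: cursor 4

Derivation:
After op 1 (move_left): buffer="zsopxssx" (len 8), cursors c1@0 c2@6, authorship ........
After op 2 (move_left): buffer="zsopxssx" (len 8), cursors c1@0 c2@5, authorship ........
After op 3 (add_cursor(1)): buffer="zsopxssx" (len 8), cursors c1@0 c3@1 c2@5, authorship ........
After op 4 (move_left): buffer="zsopxssx" (len 8), cursors c1@0 c3@0 c2@4, authorship ........
After op 5 (delete): buffer="zsoxssx" (len 7), cursors c1@0 c3@0 c2@3, authorship .......
After op 6 (add_cursor(3)): buffer="zsoxssx" (len 7), cursors c1@0 c3@0 c2@3 c4@3, authorship .......
After op 7 (insert('t')): buffer="ttzsottxssx" (len 11), cursors c1@2 c3@2 c2@7 c4@7, authorship 13...24....
Authorship (.=original, N=cursor N): 1 3 . . . 2 4 . . . .
Index 6: author = 4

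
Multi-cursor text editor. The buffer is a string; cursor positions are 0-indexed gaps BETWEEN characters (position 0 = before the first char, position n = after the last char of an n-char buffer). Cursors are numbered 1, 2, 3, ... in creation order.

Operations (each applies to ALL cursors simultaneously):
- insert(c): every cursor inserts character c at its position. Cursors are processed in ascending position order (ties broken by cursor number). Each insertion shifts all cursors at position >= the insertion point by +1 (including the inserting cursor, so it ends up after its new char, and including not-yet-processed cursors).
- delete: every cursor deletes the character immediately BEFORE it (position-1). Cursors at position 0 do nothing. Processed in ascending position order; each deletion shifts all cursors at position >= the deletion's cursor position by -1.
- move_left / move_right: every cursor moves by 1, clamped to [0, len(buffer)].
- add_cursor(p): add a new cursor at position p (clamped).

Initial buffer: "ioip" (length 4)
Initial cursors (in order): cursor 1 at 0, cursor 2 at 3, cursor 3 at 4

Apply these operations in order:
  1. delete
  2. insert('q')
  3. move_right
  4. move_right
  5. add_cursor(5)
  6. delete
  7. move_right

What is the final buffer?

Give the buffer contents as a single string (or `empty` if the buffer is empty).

After op 1 (delete): buffer="io" (len 2), cursors c1@0 c2@2 c3@2, authorship ..
After op 2 (insert('q')): buffer="qioqq" (len 5), cursors c1@1 c2@5 c3@5, authorship 1..23
After op 3 (move_right): buffer="qioqq" (len 5), cursors c1@2 c2@5 c3@5, authorship 1..23
After op 4 (move_right): buffer="qioqq" (len 5), cursors c1@3 c2@5 c3@5, authorship 1..23
After op 5 (add_cursor(5)): buffer="qioqq" (len 5), cursors c1@3 c2@5 c3@5 c4@5, authorship 1..23
After op 6 (delete): buffer="q" (len 1), cursors c1@1 c2@1 c3@1 c4@1, authorship 1
After op 7 (move_right): buffer="q" (len 1), cursors c1@1 c2@1 c3@1 c4@1, authorship 1

Answer: q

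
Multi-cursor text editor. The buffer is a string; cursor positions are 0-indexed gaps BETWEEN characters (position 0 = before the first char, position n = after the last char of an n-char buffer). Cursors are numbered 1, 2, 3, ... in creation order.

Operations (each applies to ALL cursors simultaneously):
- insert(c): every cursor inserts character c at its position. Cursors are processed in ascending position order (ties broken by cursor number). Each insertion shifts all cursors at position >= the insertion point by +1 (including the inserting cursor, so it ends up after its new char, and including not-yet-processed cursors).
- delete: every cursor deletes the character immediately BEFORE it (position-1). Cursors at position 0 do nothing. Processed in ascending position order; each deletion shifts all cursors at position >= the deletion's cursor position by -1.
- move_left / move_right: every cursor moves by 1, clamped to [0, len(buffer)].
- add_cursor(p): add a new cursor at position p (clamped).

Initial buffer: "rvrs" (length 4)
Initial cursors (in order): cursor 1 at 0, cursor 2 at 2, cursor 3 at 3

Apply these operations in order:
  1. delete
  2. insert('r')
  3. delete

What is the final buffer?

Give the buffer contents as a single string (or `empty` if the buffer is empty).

Answer: rs

Derivation:
After op 1 (delete): buffer="rs" (len 2), cursors c1@0 c2@1 c3@1, authorship ..
After op 2 (insert('r')): buffer="rrrrs" (len 5), cursors c1@1 c2@4 c3@4, authorship 1.23.
After op 3 (delete): buffer="rs" (len 2), cursors c1@0 c2@1 c3@1, authorship ..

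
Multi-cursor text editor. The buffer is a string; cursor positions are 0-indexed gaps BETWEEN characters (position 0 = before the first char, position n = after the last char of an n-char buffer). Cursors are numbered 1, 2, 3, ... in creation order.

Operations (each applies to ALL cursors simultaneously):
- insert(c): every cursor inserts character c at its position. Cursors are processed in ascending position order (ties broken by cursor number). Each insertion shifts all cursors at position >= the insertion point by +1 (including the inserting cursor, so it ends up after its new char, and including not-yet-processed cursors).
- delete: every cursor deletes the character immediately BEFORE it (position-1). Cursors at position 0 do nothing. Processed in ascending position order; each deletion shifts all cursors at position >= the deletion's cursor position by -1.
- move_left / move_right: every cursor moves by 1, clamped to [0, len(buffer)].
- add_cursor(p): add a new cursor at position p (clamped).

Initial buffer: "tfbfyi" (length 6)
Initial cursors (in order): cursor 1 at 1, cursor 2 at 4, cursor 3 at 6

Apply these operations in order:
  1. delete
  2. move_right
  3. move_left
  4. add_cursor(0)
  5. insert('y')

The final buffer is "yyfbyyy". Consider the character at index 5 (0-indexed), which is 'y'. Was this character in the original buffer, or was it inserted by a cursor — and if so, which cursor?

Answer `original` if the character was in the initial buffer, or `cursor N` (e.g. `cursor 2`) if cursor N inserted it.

After op 1 (delete): buffer="fby" (len 3), cursors c1@0 c2@2 c3@3, authorship ...
After op 2 (move_right): buffer="fby" (len 3), cursors c1@1 c2@3 c3@3, authorship ...
After op 3 (move_left): buffer="fby" (len 3), cursors c1@0 c2@2 c3@2, authorship ...
After op 4 (add_cursor(0)): buffer="fby" (len 3), cursors c1@0 c4@0 c2@2 c3@2, authorship ...
After op 5 (insert('y')): buffer="yyfbyyy" (len 7), cursors c1@2 c4@2 c2@6 c3@6, authorship 14..23.
Authorship (.=original, N=cursor N): 1 4 . . 2 3 .
Index 5: author = 3

Answer: cursor 3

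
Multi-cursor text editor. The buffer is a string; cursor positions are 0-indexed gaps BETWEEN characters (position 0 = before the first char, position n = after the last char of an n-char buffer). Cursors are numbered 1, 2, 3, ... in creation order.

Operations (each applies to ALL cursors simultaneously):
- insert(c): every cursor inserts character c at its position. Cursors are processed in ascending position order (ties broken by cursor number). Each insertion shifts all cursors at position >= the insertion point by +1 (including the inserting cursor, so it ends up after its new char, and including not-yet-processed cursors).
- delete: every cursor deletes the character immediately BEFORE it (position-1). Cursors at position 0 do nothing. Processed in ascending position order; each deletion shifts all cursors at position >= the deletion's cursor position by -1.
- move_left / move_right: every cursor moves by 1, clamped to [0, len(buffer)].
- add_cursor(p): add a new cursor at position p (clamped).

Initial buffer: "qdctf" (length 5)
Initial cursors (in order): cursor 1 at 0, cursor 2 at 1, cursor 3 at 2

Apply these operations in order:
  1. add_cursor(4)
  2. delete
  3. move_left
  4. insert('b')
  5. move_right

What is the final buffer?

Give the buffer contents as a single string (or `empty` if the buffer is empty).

After op 1 (add_cursor(4)): buffer="qdctf" (len 5), cursors c1@0 c2@1 c3@2 c4@4, authorship .....
After op 2 (delete): buffer="cf" (len 2), cursors c1@0 c2@0 c3@0 c4@1, authorship ..
After op 3 (move_left): buffer="cf" (len 2), cursors c1@0 c2@0 c3@0 c4@0, authorship ..
After op 4 (insert('b')): buffer="bbbbcf" (len 6), cursors c1@4 c2@4 c3@4 c4@4, authorship 1234..
After op 5 (move_right): buffer="bbbbcf" (len 6), cursors c1@5 c2@5 c3@5 c4@5, authorship 1234..

Answer: bbbbcf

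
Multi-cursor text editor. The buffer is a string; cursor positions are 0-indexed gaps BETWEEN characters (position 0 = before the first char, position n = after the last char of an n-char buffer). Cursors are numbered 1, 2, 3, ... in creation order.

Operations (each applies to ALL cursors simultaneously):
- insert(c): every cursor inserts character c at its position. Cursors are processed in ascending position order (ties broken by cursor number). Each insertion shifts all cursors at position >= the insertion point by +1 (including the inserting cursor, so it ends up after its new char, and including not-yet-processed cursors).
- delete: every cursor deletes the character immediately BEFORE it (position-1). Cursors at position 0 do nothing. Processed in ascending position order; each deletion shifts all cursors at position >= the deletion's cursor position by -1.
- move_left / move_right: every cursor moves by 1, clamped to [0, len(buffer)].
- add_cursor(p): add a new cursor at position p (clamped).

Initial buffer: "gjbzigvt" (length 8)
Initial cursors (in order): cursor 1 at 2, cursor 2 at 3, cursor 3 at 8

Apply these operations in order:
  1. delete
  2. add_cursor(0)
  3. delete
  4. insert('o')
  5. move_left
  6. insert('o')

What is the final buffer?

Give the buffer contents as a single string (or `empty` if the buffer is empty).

Answer: oooooozigoo

Derivation:
After op 1 (delete): buffer="gzigv" (len 5), cursors c1@1 c2@1 c3@5, authorship .....
After op 2 (add_cursor(0)): buffer="gzigv" (len 5), cursors c4@0 c1@1 c2@1 c3@5, authorship .....
After op 3 (delete): buffer="zig" (len 3), cursors c1@0 c2@0 c4@0 c3@3, authorship ...
After op 4 (insert('o')): buffer="ooozigo" (len 7), cursors c1@3 c2@3 c4@3 c3@7, authorship 124...3
After op 5 (move_left): buffer="ooozigo" (len 7), cursors c1@2 c2@2 c4@2 c3@6, authorship 124...3
After op 6 (insert('o')): buffer="oooooozigoo" (len 11), cursors c1@5 c2@5 c4@5 c3@10, authorship 121244...33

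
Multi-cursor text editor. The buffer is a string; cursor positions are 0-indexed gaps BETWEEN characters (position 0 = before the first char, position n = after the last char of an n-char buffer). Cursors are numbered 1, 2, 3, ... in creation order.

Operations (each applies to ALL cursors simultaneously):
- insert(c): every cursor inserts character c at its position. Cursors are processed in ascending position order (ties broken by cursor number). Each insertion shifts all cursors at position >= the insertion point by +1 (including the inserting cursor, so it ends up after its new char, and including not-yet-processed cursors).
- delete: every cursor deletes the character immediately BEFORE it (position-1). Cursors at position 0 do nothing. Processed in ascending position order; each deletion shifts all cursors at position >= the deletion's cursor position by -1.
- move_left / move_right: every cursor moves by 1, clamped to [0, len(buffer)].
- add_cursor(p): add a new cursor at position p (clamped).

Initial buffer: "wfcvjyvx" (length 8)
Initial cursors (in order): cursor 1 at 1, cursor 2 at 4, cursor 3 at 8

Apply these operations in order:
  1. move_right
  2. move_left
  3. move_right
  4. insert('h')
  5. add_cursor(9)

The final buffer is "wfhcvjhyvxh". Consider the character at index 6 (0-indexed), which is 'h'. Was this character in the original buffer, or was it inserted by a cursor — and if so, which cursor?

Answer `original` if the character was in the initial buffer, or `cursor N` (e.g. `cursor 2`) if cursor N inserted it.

Answer: cursor 2

Derivation:
After op 1 (move_right): buffer="wfcvjyvx" (len 8), cursors c1@2 c2@5 c3@8, authorship ........
After op 2 (move_left): buffer="wfcvjyvx" (len 8), cursors c1@1 c2@4 c3@7, authorship ........
After op 3 (move_right): buffer="wfcvjyvx" (len 8), cursors c1@2 c2@5 c3@8, authorship ........
After op 4 (insert('h')): buffer="wfhcvjhyvxh" (len 11), cursors c1@3 c2@7 c3@11, authorship ..1...2...3
After op 5 (add_cursor(9)): buffer="wfhcvjhyvxh" (len 11), cursors c1@3 c2@7 c4@9 c3@11, authorship ..1...2...3
Authorship (.=original, N=cursor N): . . 1 . . . 2 . . . 3
Index 6: author = 2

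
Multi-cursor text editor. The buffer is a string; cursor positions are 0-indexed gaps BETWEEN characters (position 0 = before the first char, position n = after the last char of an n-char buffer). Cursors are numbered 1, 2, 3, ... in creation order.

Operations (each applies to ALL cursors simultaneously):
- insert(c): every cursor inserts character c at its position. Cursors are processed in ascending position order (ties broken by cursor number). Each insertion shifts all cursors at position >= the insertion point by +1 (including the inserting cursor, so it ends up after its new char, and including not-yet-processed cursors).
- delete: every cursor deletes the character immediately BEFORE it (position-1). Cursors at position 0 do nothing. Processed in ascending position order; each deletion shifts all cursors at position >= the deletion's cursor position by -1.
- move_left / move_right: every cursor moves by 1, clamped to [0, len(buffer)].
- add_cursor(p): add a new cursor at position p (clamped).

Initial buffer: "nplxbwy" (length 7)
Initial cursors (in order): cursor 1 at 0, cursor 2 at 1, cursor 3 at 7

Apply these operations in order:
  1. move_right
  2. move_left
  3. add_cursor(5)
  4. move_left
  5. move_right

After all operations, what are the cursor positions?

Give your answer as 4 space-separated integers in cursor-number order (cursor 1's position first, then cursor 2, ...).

After op 1 (move_right): buffer="nplxbwy" (len 7), cursors c1@1 c2@2 c3@7, authorship .......
After op 2 (move_left): buffer="nplxbwy" (len 7), cursors c1@0 c2@1 c3@6, authorship .......
After op 3 (add_cursor(5)): buffer="nplxbwy" (len 7), cursors c1@0 c2@1 c4@5 c3@6, authorship .......
After op 4 (move_left): buffer="nplxbwy" (len 7), cursors c1@0 c2@0 c4@4 c3@5, authorship .......
After op 5 (move_right): buffer="nplxbwy" (len 7), cursors c1@1 c2@1 c4@5 c3@6, authorship .......

Answer: 1 1 6 5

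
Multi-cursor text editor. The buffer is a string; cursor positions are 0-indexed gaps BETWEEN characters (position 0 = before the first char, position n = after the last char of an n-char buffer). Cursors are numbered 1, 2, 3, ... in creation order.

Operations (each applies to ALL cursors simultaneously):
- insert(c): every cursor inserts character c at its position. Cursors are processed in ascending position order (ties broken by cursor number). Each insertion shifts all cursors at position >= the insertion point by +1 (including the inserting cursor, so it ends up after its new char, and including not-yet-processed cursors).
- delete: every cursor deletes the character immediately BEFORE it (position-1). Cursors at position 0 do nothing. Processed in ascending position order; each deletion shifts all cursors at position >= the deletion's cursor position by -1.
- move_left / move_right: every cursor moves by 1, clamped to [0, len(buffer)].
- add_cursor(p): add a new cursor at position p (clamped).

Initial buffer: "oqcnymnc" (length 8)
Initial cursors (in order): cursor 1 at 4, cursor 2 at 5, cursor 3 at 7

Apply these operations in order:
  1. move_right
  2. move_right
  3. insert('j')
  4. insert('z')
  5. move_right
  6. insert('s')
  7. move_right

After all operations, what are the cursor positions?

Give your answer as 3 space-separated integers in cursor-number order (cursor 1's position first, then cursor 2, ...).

Answer: 11 15 17

Derivation:
After op 1 (move_right): buffer="oqcnymnc" (len 8), cursors c1@5 c2@6 c3@8, authorship ........
After op 2 (move_right): buffer="oqcnymnc" (len 8), cursors c1@6 c2@7 c3@8, authorship ........
After op 3 (insert('j')): buffer="oqcnymjnjcj" (len 11), cursors c1@7 c2@9 c3@11, authorship ......1.2.3
After op 4 (insert('z')): buffer="oqcnymjznjzcjz" (len 14), cursors c1@8 c2@11 c3@14, authorship ......11.22.33
After op 5 (move_right): buffer="oqcnymjznjzcjz" (len 14), cursors c1@9 c2@12 c3@14, authorship ......11.22.33
After op 6 (insert('s')): buffer="oqcnymjznsjzcsjzs" (len 17), cursors c1@10 c2@14 c3@17, authorship ......11.122.2333
After op 7 (move_right): buffer="oqcnymjznsjzcsjzs" (len 17), cursors c1@11 c2@15 c3@17, authorship ......11.122.2333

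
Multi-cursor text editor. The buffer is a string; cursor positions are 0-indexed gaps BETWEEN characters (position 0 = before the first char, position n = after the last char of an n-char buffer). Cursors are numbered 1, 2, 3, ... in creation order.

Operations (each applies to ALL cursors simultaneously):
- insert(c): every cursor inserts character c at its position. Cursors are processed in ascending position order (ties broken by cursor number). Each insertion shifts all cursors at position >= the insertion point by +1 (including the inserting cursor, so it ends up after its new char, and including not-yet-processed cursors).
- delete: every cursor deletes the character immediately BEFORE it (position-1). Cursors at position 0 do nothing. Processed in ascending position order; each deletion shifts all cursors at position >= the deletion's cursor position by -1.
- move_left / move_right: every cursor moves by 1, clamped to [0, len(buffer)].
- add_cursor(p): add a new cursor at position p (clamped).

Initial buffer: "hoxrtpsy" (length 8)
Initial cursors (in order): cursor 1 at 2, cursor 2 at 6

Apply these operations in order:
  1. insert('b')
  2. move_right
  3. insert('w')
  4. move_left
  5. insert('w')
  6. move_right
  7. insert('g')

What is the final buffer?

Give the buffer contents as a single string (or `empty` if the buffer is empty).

After op 1 (insert('b')): buffer="hobxrtpbsy" (len 10), cursors c1@3 c2@8, authorship ..1....2..
After op 2 (move_right): buffer="hobxrtpbsy" (len 10), cursors c1@4 c2@9, authorship ..1....2..
After op 3 (insert('w')): buffer="hobxwrtpbswy" (len 12), cursors c1@5 c2@11, authorship ..1.1...2.2.
After op 4 (move_left): buffer="hobxwrtpbswy" (len 12), cursors c1@4 c2@10, authorship ..1.1...2.2.
After op 5 (insert('w')): buffer="hobxwwrtpbswwy" (len 14), cursors c1@5 c2@12, authorship ..1.11...2.22.
After op 6 (move_right): buffer="hobxwwrtpbswwy" (len 14), cursors c1@6 c2@13, authorship ..1.11...2.22.
After op 7 (insert('g')): buffer="hobxwwgrtpbswwgy" (len 16), cursors c1@7 c2@15, authorship ..1.111...2.222.

Answer: hobxwwgrtpbswwgy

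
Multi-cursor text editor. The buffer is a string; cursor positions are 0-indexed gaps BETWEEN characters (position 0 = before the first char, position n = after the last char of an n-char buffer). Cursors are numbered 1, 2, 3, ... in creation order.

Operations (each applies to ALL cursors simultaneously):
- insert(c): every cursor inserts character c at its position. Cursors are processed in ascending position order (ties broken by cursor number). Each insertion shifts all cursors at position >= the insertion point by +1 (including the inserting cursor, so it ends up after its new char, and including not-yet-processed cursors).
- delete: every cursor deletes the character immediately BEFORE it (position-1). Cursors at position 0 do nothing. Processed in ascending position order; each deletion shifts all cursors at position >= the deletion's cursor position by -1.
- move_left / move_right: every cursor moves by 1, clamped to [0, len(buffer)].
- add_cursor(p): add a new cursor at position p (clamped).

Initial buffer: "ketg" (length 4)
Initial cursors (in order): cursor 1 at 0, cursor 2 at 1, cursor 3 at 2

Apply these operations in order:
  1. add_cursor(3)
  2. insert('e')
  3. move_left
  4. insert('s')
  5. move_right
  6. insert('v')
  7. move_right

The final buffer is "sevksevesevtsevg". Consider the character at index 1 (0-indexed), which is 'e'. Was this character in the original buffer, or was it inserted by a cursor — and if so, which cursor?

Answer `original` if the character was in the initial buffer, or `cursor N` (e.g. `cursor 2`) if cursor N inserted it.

Answer: cursor 1

Derivation:
After op 1 (add_cursor(3)): buffer="ketg" (len 4), cursors c1@0 c2@1 c3@2 c4@3, authorship ....
After op 2 (insert('e')): buffer="ekeeeteg" (len 8), cursors c1@1 c2@3 c3@5 c4@7, authorship 1.2.3.4.
After op 3 (move_left): buffer="ekeeeteg" (len 8), cursors c1@0 c2@2 c3@4 c4@6, authorship 1.2.3.4.
After op 4 (insert('s')): buffer="sekseesetseg" (len 12), cursors c1@1 c2@4 c3@7 c4@10, authorship 11.22.33.44.
After op 5 (move_right): buffer="sekseesetseg" (len 12), cursors c1@2 c2@5 c3@8 c4@11, authorship 11.22.33.44.
After op 6 (insert('v')): buffer="sevksevesevtsevg" (len 16), cursors c1@3 c2@7 c3@11 c4@15, authorship 111.222.333.444.
After op 7 (move_right): buffer="sevksevesevtsevg" (len 16), cursors c1@4 c2@8 c3@12 c4@16, authorship 111.222.333.444.
Authorship (.=original, N=cursor N): 1 1 1 . 2 2 2 . 3 3 3 . 4 4 4 .
Index 1: author = 1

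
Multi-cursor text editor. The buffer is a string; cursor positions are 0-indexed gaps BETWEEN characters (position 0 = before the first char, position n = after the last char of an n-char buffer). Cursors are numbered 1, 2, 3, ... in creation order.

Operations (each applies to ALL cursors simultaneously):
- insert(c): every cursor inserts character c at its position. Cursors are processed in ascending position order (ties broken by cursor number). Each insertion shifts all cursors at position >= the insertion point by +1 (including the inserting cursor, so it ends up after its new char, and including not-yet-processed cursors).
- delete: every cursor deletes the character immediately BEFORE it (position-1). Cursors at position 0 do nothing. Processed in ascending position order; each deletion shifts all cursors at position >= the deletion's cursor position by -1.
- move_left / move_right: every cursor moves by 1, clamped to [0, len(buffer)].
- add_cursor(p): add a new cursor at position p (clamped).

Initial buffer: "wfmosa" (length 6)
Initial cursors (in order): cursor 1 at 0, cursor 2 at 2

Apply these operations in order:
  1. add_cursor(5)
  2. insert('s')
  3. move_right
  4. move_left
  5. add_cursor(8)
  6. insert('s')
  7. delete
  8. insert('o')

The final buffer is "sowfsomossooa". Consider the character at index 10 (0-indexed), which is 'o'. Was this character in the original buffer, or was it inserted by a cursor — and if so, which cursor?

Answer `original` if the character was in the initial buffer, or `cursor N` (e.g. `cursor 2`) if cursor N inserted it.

After op 1 (add_cursor(5)): buffer="wfmosa" (len 6), cursors c1@0 c2@2 c3@5, authorship ......
After op 2 (insert('s')): buffer="swfsmossa" (len 9), cursors c1@1 c2@4 c3@8, authorship 1..2...3.
After op 3 (move_right): buffer="swfsmossa" (len 9), cursors c1@2 c2@5 c3@9, authorship 1..2...3.
After op 4 (move_left): buffer="swfsmossa" (len 9), cursors c1@1 c2@4 c3@8, authorship 1..2...3.
After op 5 (add_cursor(8)): buffer="swfsmossa" (len 9), cursors c1@1 c2@4 c3@8 c4@8, authorship 1..2...3.
After op 6 (insert('s')): buffer="sswfssmossssa" (len 13), cursors c1@2 c2@6 c3@12 c4@12, authorship 11..22...334.
After op 7 (delete): buffer="swfsmossa" (len 9), cursors c1@1 c2@4 c3@8 c4@8, authorship 1..2...3.
After op 8 (insert('o')): buffer="sowfsomossooa" (len 13), cursors c1@2 c2@6 c3@12 c4@12, authorship 11..22...334.
Authorship (.=original, N=cursor N): 1 1 . . 2 2 . . . 3 3 4 .
Index 10: author = 3

Answer: cursor 3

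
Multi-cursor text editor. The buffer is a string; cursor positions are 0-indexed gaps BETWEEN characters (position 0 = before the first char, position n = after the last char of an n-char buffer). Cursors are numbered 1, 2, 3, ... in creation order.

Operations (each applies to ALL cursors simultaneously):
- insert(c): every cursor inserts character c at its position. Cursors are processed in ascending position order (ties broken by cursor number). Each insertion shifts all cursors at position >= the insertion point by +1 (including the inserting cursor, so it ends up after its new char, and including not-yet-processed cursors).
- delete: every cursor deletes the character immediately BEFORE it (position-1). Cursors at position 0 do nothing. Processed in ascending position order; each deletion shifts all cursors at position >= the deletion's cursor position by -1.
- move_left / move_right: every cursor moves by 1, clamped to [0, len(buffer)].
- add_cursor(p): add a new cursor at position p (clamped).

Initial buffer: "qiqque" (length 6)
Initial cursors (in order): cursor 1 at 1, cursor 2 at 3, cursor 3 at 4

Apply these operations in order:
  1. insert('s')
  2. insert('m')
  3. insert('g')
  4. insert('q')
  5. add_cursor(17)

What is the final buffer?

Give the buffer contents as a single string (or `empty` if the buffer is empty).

After op 1 (insert('s')): buffer="qsiqsqsue" (len 9), cursors c1@2 c2@5 c3@7, authorship .1..2.3..
After op 2 (insert('m')): buffer="qsmiqsmqsmue" (len 12), cursors c1@3 c2@7 c3@10, authorship .11..22.33..
After op 3 (insert('g')): buffer="qsmgiqsmgqsmgue" (len 15), cursors c1@4 c2@9 c3@13, authorship .111..222.333..
After op 4 (insert('q')): buffer="qsmgqiqsmgqqsmgque" (len 18), cursors c1@5 c2@11 c3@16, authorship .1111..2222.3333..
After op 5 (add_cursor(17)): buffer="qsmgqiqsmgqqsmgque" (len 18), cursors c1@5 c2@11 c3@16 c4@17, authorship .1111..2222.3333..

Answer: qsmgqiqsmgqqsmgque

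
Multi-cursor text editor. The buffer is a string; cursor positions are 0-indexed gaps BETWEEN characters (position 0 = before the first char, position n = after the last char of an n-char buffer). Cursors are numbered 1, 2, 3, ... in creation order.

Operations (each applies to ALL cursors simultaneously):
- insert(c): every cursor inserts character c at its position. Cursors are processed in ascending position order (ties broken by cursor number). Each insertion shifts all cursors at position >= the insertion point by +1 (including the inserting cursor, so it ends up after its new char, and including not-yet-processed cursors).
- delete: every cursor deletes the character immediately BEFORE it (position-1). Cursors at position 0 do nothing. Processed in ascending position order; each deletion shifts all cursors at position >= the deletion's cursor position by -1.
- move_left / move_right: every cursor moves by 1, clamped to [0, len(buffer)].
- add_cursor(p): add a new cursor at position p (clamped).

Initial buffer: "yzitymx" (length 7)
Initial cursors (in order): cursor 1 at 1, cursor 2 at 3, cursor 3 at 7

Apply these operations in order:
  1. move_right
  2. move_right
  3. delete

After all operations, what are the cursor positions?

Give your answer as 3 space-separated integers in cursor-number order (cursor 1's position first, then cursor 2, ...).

Answer: 2 3 4

Derivation:
After op 1 (move_right): buffer="yzitymx" (len 7), cursors c1@2 c2@4 c3@7, authorship .......
After op 2 (move_right): buffer="yzitymx" (len 7), cursors c1@3 c2@5 c3@7, authorship .......
After op 3 (delete): buffer="yztm" (len 4), cursors c1@2 c2@3 c3@4, authorship ....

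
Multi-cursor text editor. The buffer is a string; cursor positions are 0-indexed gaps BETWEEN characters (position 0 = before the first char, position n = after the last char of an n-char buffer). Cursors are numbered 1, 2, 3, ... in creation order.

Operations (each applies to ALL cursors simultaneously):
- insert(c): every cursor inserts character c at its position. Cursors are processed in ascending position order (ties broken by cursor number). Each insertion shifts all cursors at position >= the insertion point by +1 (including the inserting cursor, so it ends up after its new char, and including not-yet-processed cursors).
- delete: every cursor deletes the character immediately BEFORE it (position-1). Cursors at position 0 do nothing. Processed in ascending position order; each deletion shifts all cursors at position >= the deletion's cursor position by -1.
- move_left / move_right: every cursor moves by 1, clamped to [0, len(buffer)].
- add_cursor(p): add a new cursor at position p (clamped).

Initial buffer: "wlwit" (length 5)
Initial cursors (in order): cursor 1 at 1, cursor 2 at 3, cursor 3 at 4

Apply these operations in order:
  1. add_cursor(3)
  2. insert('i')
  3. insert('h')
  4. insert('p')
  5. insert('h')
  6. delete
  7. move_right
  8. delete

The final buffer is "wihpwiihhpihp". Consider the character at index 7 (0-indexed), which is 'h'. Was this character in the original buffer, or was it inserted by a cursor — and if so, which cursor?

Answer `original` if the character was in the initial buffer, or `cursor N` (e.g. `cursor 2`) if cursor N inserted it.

Answer: cursor 2

Derivation:
After op 1 (add_cursor(3)): buffer="wlwit" (len 5), cursors c1@1 c2@3 c4@3 c3@4, authorship .....
After op 2 (insert('i')): buffer="wilwiiiit" (len 9), cursors c1@2 c2@6 c4@6 c3@8, authorship .1..24.3.
After op 3 (insert('h')): buffer="wihlwiihhiiht" (len 13), cursors c1@3 c2@9 c4@9 c3@12, authorship .11..2424.33.
After op 4 (insert('p')): buffer="wihplwiihhppiihpt" (len 17), cursors c1@4 c2@12 c4@12 c3@16, authorship .111..242424.333.
After op 5 (insert('h')): buffer="wihphlwiihhpphhiihpht" (len 21), cursors c1@5 c2@15 c4@15 c3@20, authorship .1111..24242424.3333.
After op 6 (delete): buffer="wihplwiihhppiihpt" (len 17), cursors c1@4 c2@12 c4@12 c3@16, authorship .111..242424.333.
After op 7 (move_right): buffer="wihplwiihhppiihpt" (len 17), cursors c1@5 c2@13 c4@13 c3@17, authorship .111..242424.333.
After op 8 (delete): buffer="wihpwiihhpihp" (len 13), cursors c1@4 c2@10 c4@10 c3@13, authorship .111.24242333
Authorship (.=original, N=cursor N): . 1 1 1 . 2 4 2 4 2 3 3 3
Index 7: author = 2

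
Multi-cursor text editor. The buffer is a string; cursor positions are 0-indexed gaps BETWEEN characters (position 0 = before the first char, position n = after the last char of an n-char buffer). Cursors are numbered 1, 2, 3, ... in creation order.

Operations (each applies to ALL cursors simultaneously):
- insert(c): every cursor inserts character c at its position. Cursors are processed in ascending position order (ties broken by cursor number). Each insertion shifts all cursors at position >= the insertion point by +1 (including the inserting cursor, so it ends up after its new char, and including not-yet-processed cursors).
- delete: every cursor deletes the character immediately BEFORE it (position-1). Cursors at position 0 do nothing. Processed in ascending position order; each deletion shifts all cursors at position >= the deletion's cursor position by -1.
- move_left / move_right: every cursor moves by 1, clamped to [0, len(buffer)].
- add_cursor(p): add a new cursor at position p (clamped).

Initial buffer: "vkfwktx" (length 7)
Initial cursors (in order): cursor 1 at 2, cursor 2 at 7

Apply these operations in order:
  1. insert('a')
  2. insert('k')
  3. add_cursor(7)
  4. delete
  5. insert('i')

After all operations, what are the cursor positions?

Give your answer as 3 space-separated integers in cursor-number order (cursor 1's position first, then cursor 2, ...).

Answer: 4 11 7

Derivation:
After op 1 (insert('a')): buffer="vkafwktxa" (len 9), cursors c1@3 c2@9, authorship ..1.....2
After op 2 (insert('k')): buffer="vkakfwktxak" (len 11), cursors c1@4 c2@11, authorship ..11.....22
After op 3 (add_cursor(7)): buffer="vkakfwktxak" (len 11), cursors c1@4 c3@7 c2@11, authorship ..11.....22
After op 4 (delete): buffer="vkafwtxa" (len 8), cursors c1@3 c3@5 c2@8, authorship ..1....2
After op 5 (insert('i')): buffer="vkaifwitxai" (len 11), cursors c1@4 c3@7 c2@11, authorship ..11..3..22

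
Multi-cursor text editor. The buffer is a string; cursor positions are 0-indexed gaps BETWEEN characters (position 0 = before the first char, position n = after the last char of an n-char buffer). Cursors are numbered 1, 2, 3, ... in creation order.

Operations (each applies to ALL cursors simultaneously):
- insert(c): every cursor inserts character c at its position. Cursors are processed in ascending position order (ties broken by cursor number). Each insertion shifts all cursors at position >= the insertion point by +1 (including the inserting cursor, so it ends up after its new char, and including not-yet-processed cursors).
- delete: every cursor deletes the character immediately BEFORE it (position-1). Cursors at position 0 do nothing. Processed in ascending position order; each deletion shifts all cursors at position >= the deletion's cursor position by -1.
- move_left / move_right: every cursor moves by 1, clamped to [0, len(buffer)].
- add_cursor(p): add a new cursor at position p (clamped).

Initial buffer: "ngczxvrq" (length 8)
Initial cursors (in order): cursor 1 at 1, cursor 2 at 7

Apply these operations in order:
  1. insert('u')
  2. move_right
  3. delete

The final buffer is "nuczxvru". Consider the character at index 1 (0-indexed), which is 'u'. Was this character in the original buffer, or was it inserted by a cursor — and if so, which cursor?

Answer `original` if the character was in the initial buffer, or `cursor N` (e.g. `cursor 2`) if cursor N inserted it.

After op 1 (insert('u')): buffer="nugczxvruq" (len 10), cursors c1@2 c2@9, authorship .1......2.
After op 2 (move_right): buffer="nugczxvruq" (len 10), cursors c1@3 c2@10, authorship .1......2.
After op 3 (delete): buffer="nuczxvru" (len 8), cursors c1@2 c2@8, authorship .1.....2
Authorship (.=original, N=cursor N): . 1 . . . . . 2
Index 1: author = 1

Answer: cursor 1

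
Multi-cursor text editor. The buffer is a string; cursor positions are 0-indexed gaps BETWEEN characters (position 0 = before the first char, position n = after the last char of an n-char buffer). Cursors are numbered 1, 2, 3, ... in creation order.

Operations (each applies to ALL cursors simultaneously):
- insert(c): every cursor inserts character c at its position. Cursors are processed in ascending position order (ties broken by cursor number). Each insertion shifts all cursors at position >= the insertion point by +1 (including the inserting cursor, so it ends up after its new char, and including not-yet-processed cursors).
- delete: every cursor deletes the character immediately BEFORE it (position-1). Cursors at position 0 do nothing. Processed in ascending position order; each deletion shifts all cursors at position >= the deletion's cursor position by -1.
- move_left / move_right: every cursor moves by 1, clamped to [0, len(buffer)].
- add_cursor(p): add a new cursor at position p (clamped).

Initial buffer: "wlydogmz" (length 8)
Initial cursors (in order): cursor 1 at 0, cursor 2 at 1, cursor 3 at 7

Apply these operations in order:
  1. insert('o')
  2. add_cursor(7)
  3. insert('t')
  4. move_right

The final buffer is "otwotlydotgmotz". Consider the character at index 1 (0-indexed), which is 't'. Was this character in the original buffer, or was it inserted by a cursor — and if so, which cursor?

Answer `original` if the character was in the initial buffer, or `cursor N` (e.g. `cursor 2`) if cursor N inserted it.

Answer: cursor 1

Derivation:
After op 1 (insert('o')): buffer="owolydogmoz" (len 11), cursors c1@1 c2@3 c3@10, authorship 1.2......3.
After op 2 (add_cursor(7)): buffer="owolydogmoz" (len 11), cursors c1@1 c2@3 c4@7 c3@10, authorship 1.2......3.
After op 3 (insert('t')): buffer="otwotlydotgmotz" (len 15), cursors c1@2 c2@5 c4@10 c3@14, authorship 11.22....4..33.
After op 4 (move_right): buffer="otwotlydotgmotz" (len 15), cursors c1@3 c2@6 c4@11 c3@15, authorship 11.22....4..33.
Authorship (.=original, N=cursor N): 1 1 . 2 2 . . . . 4 . . 3 3 .
Index 1: author = 1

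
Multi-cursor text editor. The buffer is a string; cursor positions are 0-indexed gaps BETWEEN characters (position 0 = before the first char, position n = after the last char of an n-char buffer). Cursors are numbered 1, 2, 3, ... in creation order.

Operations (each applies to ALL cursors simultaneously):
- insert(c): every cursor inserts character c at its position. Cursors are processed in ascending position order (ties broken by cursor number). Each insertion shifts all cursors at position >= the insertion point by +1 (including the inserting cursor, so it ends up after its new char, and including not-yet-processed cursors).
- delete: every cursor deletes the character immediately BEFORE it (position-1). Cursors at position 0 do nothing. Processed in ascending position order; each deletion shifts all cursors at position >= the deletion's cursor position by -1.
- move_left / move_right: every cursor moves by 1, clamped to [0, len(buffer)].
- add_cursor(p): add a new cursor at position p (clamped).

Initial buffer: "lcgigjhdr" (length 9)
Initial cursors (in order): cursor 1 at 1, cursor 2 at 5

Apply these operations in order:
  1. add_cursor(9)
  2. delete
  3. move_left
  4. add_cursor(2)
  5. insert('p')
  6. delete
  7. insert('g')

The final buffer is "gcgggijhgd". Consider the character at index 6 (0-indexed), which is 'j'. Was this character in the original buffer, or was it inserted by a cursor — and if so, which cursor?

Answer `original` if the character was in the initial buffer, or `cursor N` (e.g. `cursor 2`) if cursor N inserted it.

After op 1 (add_cursor(9)): buffer="lcgigjhdr" (len 9), cursors c1@1 c2@5 c3@9, authorship .........
After op 2 (delete): buffer="cgijhd" (len 6), cursors c1@0 c2@3 c3@6, authorship ......
After op 3 (move_left): buffer="cgijhd" (len 6), cursors c1@0 c2@2 c3@5, authorship ......
After op 4 (add_cursor(2)): buffer="cgijhd" (len 6), cursors c1@0 c2@2 c4@2 c3@5, authorship ......
After op 5 (insert('p')): buffer="pcgppijhpd" (len 10), cursors c1@1 c2@5 c4@5 c3@9, authorship 1..24...3.
After op 6 (delete): buffer="cgijhd" (len 6), cursors c1@0 c2@2 c4@2 c3@5, authorship ......
After op 7 (insert('g')): buffer="gcgggijhgd" (len 10), cursors c1@1 c2@5 c4@5 c3@9, authorship 1..24...3.
Authorship (.=original, N=cursor N): 1 . . 2 4 . . . 3 .
Index 6: author = original

Answer: original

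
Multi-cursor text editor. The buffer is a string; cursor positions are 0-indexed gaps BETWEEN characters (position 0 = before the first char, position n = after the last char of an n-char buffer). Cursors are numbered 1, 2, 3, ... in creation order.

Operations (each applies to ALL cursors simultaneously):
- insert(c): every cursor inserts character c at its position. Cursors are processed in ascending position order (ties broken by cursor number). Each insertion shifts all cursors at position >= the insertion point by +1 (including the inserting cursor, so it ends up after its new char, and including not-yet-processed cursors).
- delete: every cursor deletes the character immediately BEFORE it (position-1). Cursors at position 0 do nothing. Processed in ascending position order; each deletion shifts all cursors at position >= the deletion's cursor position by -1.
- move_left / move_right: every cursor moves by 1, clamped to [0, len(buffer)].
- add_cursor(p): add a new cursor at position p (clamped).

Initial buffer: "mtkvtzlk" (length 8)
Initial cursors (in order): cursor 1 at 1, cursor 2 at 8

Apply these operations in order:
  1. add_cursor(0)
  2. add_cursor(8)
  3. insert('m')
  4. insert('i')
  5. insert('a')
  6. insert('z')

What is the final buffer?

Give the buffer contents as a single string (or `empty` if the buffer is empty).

Answer: miazmmiaztkvtzlkmmiiaazz

Derivation:
After op 1 (add_cursor(0)): buffer="mtkvtzlk" (len 8), cursors c3@0 c1@1 c2@8, authorship ........
After op 2 (add_cursor(8)): buffer="mtkvtzlk" (len 8), cursors c3@0 c1@1 c2@8 c4@8, authorship ........
After op 3 (insert('m')): buffer="mmmtkvtzlkmm" (len 12), cursors c3@1 c1@3 c2@12 c4@12, authorship 3.1.......24
After op 4 (insert('i')): buffer="mimmitkvtzlkmmii" (len 16), cursors c3@2 c1@5 c2@16 c4@16, authorship 33.11.......2424
After op 5 (insert('a')): buffer="miammiatkvtzlkmmiiaa" (len 20), cursors c3@3 c1@7 c2@20 c4@20, authorship 333.111.......242424
After op 6 (insert('z')): buffer="miazmmiaztkvtzlkmmiiaazz" (len 24), cursors c3@4 c1@9 c2@24 c4@24, authorship 3333.1111.......24242424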